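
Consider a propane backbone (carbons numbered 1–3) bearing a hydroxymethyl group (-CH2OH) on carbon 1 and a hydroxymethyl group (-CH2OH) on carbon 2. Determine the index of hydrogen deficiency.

Atom tally by fragment:
  HOCH2CH2 → C:2 H:5 O:1
  CH(CH2OH) → C:2 H:4 O:1
  CH3 → C:1 H:3
Element totals:
  C: 5
  H: 12
  O: 2
Molecular formula: C5H12O2.
DoU = (2C + 2 + N − H − X) / 2 = (2·5 + 2 + 0 − 12 − 0) / 2 = 0.

0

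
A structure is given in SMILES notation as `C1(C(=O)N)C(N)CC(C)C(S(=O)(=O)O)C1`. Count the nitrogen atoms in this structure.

Atom tally by fragment:
  cyclohexane ring core → C:6 H:12
  (− 4 ring H displaced by substituents)
  + CONH2 → C:1 H:2 O:1 N:1
  + NH2 → N:1 H:2
  + CH3 → C:1 H:3
  + SO3H → S:1 O:3 H:1
Element totals:
  C: 8
  H: 16
  N: 2
  O: 4
  S: 1

2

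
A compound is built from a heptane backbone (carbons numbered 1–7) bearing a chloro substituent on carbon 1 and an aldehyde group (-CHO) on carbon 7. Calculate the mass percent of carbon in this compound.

59.07%

Atom tally by fragment:
  ClCH2 → C:1 H:2 Cl:1
  CH2 → C:1 H:2
  CH2 → C:1 H:2
  CH2 → C:1 H:2
  CH2 → C:1 H:2
  CH2 → C:1 H:2
  CH2CHO → C:2 H:3 O:1
Element totals:
  C: 8
  H: 15
  Cl: 1
  O: 1
Molecular formula: C8H15ClO.
Molar mass = 162.657 g/mol.
Mass from C: 8 × 12.011 = 96.088 g/mol.
%C = 96.088 / 162.657 × 100 = 59.07%.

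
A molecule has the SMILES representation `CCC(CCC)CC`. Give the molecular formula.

Atom tally by fragment:
  CH3 → C:1 H:3
  CH2 → C:1 H:2
  CH(CH2CH2CH3) → C:4 H:8
  CH2 → C:1 H:2
  CH3 → C:1 H:3
Element totals:
  C: 8
  H: 18

C8H18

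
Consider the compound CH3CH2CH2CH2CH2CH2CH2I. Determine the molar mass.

226.10 g/mol

Atom tally by fragment:
  CH3 → C:1 H:3
  CH2 → C:1 H:2
  CH2 → C:1 H:2
  CH2 → C:1 H:2
  CH2 → C:1 H:2
  CH2 → C:1 H:2
  CH2I → C:1 H:2 I:1
Element totals:
  C: 7
  H: 15
  I: 1
Molecular formula: C7H15I.
  M = 7(12.011) + 15(1.008) + 126.904
    = 84.077 + 15.120 + 126.904 = 226.101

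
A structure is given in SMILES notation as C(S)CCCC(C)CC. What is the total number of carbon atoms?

Atom tally by fragment:
  HSCH2 → C:1 H:3 S:1
  CH2 → C:1 H:2
  CH2 → C:1 H:2
  CH2 → C:1 H:2
  CH(CH3) → C:2 H:4
  CH2 → C:1 H:2
  CH3 → C:1 H:3
Element totals:
  C: 8
  H: 18
  S: 1

8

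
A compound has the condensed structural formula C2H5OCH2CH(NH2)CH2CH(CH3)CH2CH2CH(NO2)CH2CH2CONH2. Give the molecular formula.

C13H27N3O4

Atom tally by fragment:
  C2H5OCH2 → C:3 H:7 O:1
  CH(NH2) → C:1 H:3 N:1
  CH2 → C:1 H:2
  CH(CH3) → C:2 H:4
  CH2 → C:1 H:2
  CH2 → C:1 H:2
  CH(NO2) → C:1 H:1 N:1 O:2
  CH2 → C:1 H:2
  CH2CONH2 → C:2 H:4 O:1 N:1
Element totals:
  C: 13
  H: 27
  N: 3
  O: 4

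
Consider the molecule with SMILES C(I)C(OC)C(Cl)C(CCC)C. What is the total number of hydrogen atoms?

18

Atom tally by fragment:
  ICH2 → C:1 H:2 I:1
  CH(OCH3) → C:2 H:4 O:1
  CH(Cl) → C:1 H:1 Cl:1
  CH(CH2CH2CH3) → C:4 H:8
  CH3 → C:1 H:3
Element totals:
  C: 9
  H: 18
  Cl: 1
  I: 1
  O: 1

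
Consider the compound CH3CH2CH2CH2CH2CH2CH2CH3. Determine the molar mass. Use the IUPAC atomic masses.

Atom tally by fragment:
  CH3 → C:1 H:3
  CH2 → C:1 H:2
  CH2 → C:1 H:2
  CH2 → C:1 H:2
  CH2 → C:1 H:2
  CH2 → C:1 H:2
  CH2 → C:1 H:2
  CH3 → C:1 H:3
Element totals:
  C: 8
  H: 18
Molecular formula: C8H18.
  M = 8(12.011) + 18(1.008)
    = 96.088 + 18.144 = 114.232

114.23 g/mol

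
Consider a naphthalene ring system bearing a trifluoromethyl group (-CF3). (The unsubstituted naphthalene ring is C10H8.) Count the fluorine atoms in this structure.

Atom tally by fragment:
  naphthalene ring system core → C:10 H:8
  (− 1 ring H displaced by substituents)
  + CF3 → C:1 F:3
Element totals:
  C: 11
  H: 7
  F: 3

3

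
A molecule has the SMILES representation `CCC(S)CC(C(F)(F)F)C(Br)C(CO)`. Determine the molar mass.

Atom tally by fragment:
  CH3 → C:1 H:3
  CH2 → C:1 H:2
  CH(SH) → C:1 H:2 S:1
  CH2 → C:1 H:2
  CH(CF3) → C:2 H:1 F:3
  CH(Br) → C:1 H:1 Br:1
  CH2CH2OH → C:2 H:5 O:1
Element totals:
  C: 9
  H: 16
  Br: 1
  F: 3
  O: 1
  S: 1
Molecular formula: C9H16BrF3OS.
  M = 9(12.011) + 16(1.008) + 79.904 + 3(18.998) + 15.999 + 32.06
    = 108.099 + 16.128 + 79.904 + 56.994 + 15.999 + 32.060 = 309.184

309.18 g/mol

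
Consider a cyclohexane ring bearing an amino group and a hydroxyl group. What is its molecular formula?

Atom tally by fragment:
  cyclohexane ring core → C:6 H:12
  (− 2 ring H displaced by substituents)
  + NH2 → N:1 H:2
  + OH → O:1 H:1
Element totals:
  C: 6
  H: 13
  N: 1
  O: 1

C6H13NO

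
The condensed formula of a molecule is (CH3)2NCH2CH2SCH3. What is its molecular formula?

C5H13NS

Atom tally by fragment:
  (CH3)2NCH2 → C:3 H:8 N:1
  CH2SCH3 → C:2 H:5 S:1
Element totals:
  C: 5
  H: 13
  N: 1
  S: 1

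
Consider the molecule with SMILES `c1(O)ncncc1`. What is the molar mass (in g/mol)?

Atom tally by fragment:
  pyrimidine ring core → C:4 H:4 N:2
  (− 1 ring H displaced by substituents)
  + OH → O:1 H:1
Element totals:
  C: 4
  H: 4
  N: 2
  O: 1
Molecular formula: C4H4N2O.
  M = 4(12.011) + 4(1.008) + 2(14.007) + 15.999
    = 48.044 + 4.032 + 28.014 + 15.999 = 96.089

96.09 g/mol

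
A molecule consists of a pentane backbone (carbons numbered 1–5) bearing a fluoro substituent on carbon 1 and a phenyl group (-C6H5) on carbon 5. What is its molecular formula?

C11H15F

Atom tally by fragment:
  FCH2 → C:1 H:2 F:1
  CH2 → C:1 H:2
  CH2 → C:1 H:2
  CH2 → C:1 H:2
  CH2C6H5 → C:7 H:7
Element totals:
  C: 11
  H: 15
  F: 1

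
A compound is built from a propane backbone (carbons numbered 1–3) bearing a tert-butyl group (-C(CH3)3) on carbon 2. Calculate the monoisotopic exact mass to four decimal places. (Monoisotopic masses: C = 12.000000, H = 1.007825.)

Atom tally by fragment:
  CH3 → C:1 H:3
  CH(C(CH3)3) → C:5 H:10
  CH3 → C:1 H:3
Element totals:
  C: 7
  H: 16
Molecular formula: C7H16.
  M = 7(12.0) + 16(1.007825)
    = 84.000000 + 16.125200 = 100.125200

100.1252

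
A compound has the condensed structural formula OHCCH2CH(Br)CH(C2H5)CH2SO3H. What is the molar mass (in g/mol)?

273.14 g/mol

Element totals:
  C: 7
  H: 13
  Br: 1
  O: 4
  S: 1
Molecular formula: C7H13BrO4S.
  M = 7(12.011) + 13(1.008) + 79.904 + 4(15.999) + 32.06
    = 84.077 + 13.104 + 79.904 + 63.996 + 32.060 = 273.141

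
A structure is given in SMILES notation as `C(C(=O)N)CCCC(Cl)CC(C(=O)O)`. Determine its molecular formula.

Atom tally by fragment:
  H2NOCCH2 → C:2 H:4 O:1 N:1
  CH2 → C:1 H:2
  CH2 → C:1 H:2
  CH2 → C:1 H:2
  CH(Cl) → C:1 H:1 Cl:1
  CH2 → C:1 H:2
  CH2COOH → C:2 H:3 O:2
Element totals:
  C: 9
  H: 16
  Cl: 1
  N: 1
  O: 3

C9H16ClNO3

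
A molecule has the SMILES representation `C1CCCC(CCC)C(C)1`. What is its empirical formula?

Atom tally by fragment:
  cyclohexane ring core → C:6 H:12
  (− 2 ring H displaced by substituents)
  + CH2CH2CH3 → C:3 H:7
  + CH3 → C:1 H:3
Element totals:
  C: 10
  H: 20
Molecular formula: C10H20.
gcd of subscripts = 10; dividing each by 10:
  C: 10/10 = 1
  H: 20/10 = 2

CH2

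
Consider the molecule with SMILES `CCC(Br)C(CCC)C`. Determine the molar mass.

Atom tally by fragment:
  CH3 → C:1 H:3
  CH2 → C:1 H:2
  CH(Br) → C:1 H:1 Br:1
  CH(CH2CH2CH3) → C:4 H:8
  CH3 → C:1 H:3
Element totals:
  C: 8
  H: 17
  Br: 1
Molecular formula: C8H17Br.
  M = 8(12.011) + 17(1.008) + 79.904
    = 96.088 + 17.136 + 79.904 = 193.128

193.13 g/mol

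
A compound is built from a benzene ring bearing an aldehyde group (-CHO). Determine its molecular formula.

C7H6O

Atom tally by fragment:
  benzene ring core → C:6 H:6
  (− 1 ring H displaced by substituents)
  + CHO → C:1 H:1 O:1
Element totals:
  C: 7
  H: 6
  O: 1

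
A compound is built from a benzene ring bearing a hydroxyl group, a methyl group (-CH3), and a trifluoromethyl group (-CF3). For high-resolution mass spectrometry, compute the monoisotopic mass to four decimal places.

Atom tally by fragment:
  benzene ring core → C:6 H:6
  (− 3 ring H displaced by substituents)
  + OH → O:1 H:1
  + CH3 → C:1 H:3
  + CF3 → C:1 F:3
Element totals:
  C: 8
  H: 7
  F: 3
  O: 1
Molecular formula: C8H7F3O.
  M = 8(12.0) + 7(1.007825) + 3(18.998403) + 15.994915
    = 96.000000 + 7.054775 + 56.995209 + 15.994915 = 176.044899

176.0449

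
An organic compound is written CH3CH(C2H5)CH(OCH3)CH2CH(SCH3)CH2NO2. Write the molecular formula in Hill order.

Element totals:
  C: 10
  H: 21
  N: 1
  O: 3
  S: 1

C10H21NO3S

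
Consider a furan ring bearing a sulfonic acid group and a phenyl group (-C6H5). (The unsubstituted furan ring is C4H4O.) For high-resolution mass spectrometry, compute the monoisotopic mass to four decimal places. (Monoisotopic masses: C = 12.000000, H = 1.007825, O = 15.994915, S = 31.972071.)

224.0143

Atom tally by fragment:
  furan ring core → C:4 H:4 O:1
  (− 2 ring H displaced by substituents)
  + SO3H → S:1 O:3 H:1
  + C6H5 → C:6 H:5
Element totals:
  C: 10
  H: 8
  O: 4
  S: 1
Molecular formula: C10H8O4S.
  M = 10(12.0) + 8(1.007825) + 4(15.994915) + 31.972071
    = 120.000000 + 8.062600 + 63.979660 + 31.972071 = 224.014331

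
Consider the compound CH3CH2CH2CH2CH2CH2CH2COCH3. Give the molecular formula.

C9H18O

Atom tally by fragment:
  CH3 → C:1 H:3
  CH2 → C:1 H:2
  CH2 → C:1 H:2
  CH2 → C:1 H:2
  CH2 → C:1 H:2
  CH2 → C:1 H:2
  CH2COCH3 → C:3 H:5 O:1
Element totals:
  C: 9
  H: 18
  O: 1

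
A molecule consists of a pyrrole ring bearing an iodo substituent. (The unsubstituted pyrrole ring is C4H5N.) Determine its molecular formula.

Atom tally by fragment:
  pyrrole ring core → C:4 H:5 N:1
  (− 1 ring H displaced by substituents)
  + I → I:1
Element totals:
  C: 4
  H: 4
  I: 1
  N: 1

C4H4IN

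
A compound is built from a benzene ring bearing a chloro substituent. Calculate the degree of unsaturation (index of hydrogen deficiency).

Atom tally by fragment:
  benzene ring core → C:6 H:6
  (− 1 ring H displaced by substituents)
  + Cl → Cl:1
Element totals:
  C: 6
  H: 5
  Cl: 1
Molecular formula: C6H5Cl.
DoU = (2C + 2 + N − H − X) / 2 = (2·6 + 2 + 0 − 5 − 1) / 2 = 4.

4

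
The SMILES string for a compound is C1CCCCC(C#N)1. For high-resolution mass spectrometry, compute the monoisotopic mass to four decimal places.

109.0891

Atom tally by fragment:
  cyclohexane ring core → C:6 H:12
  (− 1 ring H displaced by substituents)
  + CN → C:1 N:1
Element totals:
  C: 7
  H: 11
  N: 1
Molecular formula: C7H11N.
  M = 7(12.0) + 11(1.007825) + 14.003074
    = 84.000000 + 11.086075 + 14.003074 = 109.089149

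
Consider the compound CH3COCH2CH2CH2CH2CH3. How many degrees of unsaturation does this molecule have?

1

Atom tally by fragment:
  CH3COCH2 → C:3 H:5 O:1
  CH2 → C:1 H:2
  CH2 → C:1 H:2
  CH2 → C:1 H:2
  CH3 → C:1 H:3
Element totals:
  C: 7
  H: 14
  O: 1
Molecular formula: C7H14O.
DoU = (2C + 2 + N − H − X) / 2 = (2·7 + 2 + 0 − 14 − 0) / 2 = 1.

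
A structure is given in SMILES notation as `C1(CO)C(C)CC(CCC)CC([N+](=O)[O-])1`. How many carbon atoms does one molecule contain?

Atom tally by fragment:
  cyclohexane ring core → C:6 H:12
  (− 4 ring H displaced by substituents)
  + CH2OH → C:1 H:3 O:1
  + CH3 → C:1 H:3
  + CH2CH2CH3 → C:3 H:7
  + NO2 → N:1 O:2
Element totals:
  C: 11
  H: 21
  N: 1
  O: 3

11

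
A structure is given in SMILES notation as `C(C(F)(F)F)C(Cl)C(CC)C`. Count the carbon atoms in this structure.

7

Atom tally by fragment:
  F3CCH2 → C:2 H:2 F:3
  CH(Cl) → C:1 H:1 Cl:1
  CH(C2H5) → C:3 H:6
  CH3 → C:1 H:3
Element totals:
  C: 7
  H: 12
  Cl: 1
  F: 3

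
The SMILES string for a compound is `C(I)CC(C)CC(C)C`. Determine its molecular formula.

C8H17I

Atom tally by fragment:
  ICH2 → C:1 H:2 I:1
  CH2 → C:1 H:2
  CH(CH3) → C:2 H:4
  CH2 → C:1 H:2
  CH(CH3) → C:2 H:4
  CH3 → C:1 H:3
Element totals:
  C: 8
  H: 17
  I: 1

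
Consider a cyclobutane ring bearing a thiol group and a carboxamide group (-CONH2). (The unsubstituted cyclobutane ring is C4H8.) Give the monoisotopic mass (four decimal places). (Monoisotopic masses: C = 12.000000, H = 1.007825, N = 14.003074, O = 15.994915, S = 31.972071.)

Atom tally by fragment:
  cyclobutane ring core → C:4 H:8
  (− 2 ring H displaced by substituents)
  + SH → S:1 H:1
  + CONH2 → C:1 H:2 O:1 N:1
Element totals:
  C: 5
  H: 9
  N: 1
  O: 1
  S: 1
Molecular formula: C5H9NOS.
  M = 5(12.0) + 9(1.007825) + 14.003074 + 15.994915 + 31.972071
    = 60.000000 + 9.070425 + 14.003074 + 15.994915 + 31.972071 = 131.040485

131.0405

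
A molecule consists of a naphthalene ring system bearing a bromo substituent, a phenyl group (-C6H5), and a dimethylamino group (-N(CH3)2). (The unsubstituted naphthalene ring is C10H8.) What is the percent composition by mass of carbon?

Atom tally by fragment:
  naphthalene ring system core → C:10 H:8
  (− 3 ring H displaced by substituents)
  + Br → Br:1
  + C6H5 → C:6 H:5
  + N(CH3)2 → N:1 C:2 H:6
Element totals:
  C: 18
  H: 16
  Br: 1
  N: 1
Molecular formula: C18H16BrN.
Molar mass = 326.237 g/mol.
Mass from C: 18 × 12.011 = 216.198 g/mol.
%C = 216.198 / 326.237 × 100 = 66.27%.

66.27%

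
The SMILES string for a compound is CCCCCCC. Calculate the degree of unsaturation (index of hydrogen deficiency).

Atom tally by fragment:
  CH3 → C:1 H:3
  CH2 → C:1 H:2
  CH2 → C:1 H:2
  CH2 → C:1 H:2
  CH2 → C:1 H:2
  CH2 → C:1 H:2
  CH3 → C:1 H:3
Element totals:
  C: 7
  H: 16
Molecular formula: C7H16.
DoU = (2C + 2 + N − H − X) / 2 = (2·7 + 2 + 0 − 16 − 0) / 2 = 0.

0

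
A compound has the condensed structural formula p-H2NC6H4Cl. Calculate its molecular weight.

127.57 g/mol

Atom tally by fragment:
  benzene ring core → C:6 H:6
  (− 2 ring H displaced by substituents)
  + NH2 → N:1 H:2
  + Cl → Cl:1
Element totals:
  C: 6
  H: 6
  Cl: 1
  N: 1
Molecular formula: C6H6ClN.
  M = 6(12.011) + 6(1.008) + 35.45 + 14.007
    = 72.066 + 6.048 + 35.450 + 14.007 = 127.571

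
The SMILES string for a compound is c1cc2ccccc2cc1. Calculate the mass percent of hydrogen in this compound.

6.29%

Atom tally by fragment:
  naphthalene ring system core → C:10 H:8
Element totals:
  C: 10
  H: 8
Molecular formula: C10H8.
Molar mass = 128.174 g/mol.
Mass from H: 8 × 1.008 = 8.064 g/mol.
%H = 8.064 / 128.174 × 100 = 6.29%.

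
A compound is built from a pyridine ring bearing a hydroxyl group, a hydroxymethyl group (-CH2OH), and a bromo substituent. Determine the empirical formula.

C6H6BrNO2

Atom tally by fragment:
  pyridine ring core → C:5 H:5 N:1
  (− 3 ring H displaced by substituents)
  + OH → O:1 H:1
  + CH2OH → C:1 H:3 O:1
  + Br → Br:1
Element totals:
  C: 6
  H: 6
  Br: 1
  N: 1
  O: 2
Molecular formula: C6H6BrNO2.
gcd of subscripts (1, 6, 6, 1, 2) = 1, so the empirical formula equals the molecular formula.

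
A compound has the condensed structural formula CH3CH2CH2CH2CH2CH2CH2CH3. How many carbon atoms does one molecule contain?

Element totals:
  C: 8
  H: 18

8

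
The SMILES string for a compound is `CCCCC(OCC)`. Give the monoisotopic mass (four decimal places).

116.1201

Atom tally by fragment:
  CH3 → C:1 H:3
  CH2 → C:1 H:2
  CH2 → C:1 H:2
  CH2 → C:1 H:2
  CH2OC2H5 → C:3 H:7 O:1
Element totals:
  C: 7
  H: 16
  O: 1
Molecular formula: C7H16O.
  M = 7(12.0) + 16(1.007825) + 15.994915
    = 84.000000 + 16.125200 + 15.994915 = 116.120115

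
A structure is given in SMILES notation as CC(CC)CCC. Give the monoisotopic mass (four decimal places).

Atom tally by fragment:
  CH3 → C:1 H:3
  CH(C2H5) → C:3 H:6
  CH2 → C:1 H:2
  CH2 → C:1 H:2
  CH3 → C:1 H:3
Element totals:
  C: 7
  H: 16
Molecular formula: C7H16.
  M = 7(12.0) + 16(1.007825)
    = 84.000000 + 16.125200 = 100.125200

100.1252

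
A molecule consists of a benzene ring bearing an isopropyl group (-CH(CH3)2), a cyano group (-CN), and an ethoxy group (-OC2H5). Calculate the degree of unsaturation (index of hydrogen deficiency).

6

Atom tally by fragment:
  benzene ring core → C:6 H:6
  (− 3 ring H displaced by substituents)
  + CH(CH3)2 → C:3 H:7
  + CN → C:1 N:1
  + OC2H5 → C:2 H:5 O:1
Element totals:
  C: 12
  H: 15
  N: 1
  O: 1
Molecular formula: C12H15NO.
DoU = (2C + 2 + N − H − X) / 2 = (2·12 + 2 + 1 − 15 − 0) / 2 = 6.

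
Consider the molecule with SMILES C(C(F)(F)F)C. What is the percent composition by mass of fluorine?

Atom tally by fragment:
  F3CCH2 → C:2 H:2 F:3
  CH3 → C:1 H:3
Element totals:
  C: 3
  H: 5
  F: 3
Molecular formula: C3H5F3.
Molar mass = 98.067 g/mol.
Mass from F: 3 × 18.998 = 56.994 g/mol.
%F = 56.994 / 98.067 × 100 = 58.12%.

58.12%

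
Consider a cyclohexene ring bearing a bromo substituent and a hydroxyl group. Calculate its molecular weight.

Atom tally by fragment:
  cyclohexene ring core → C:6 H:10
  (− 2 ring H displaced by substituents)
  + Br → Br:1
  + OH → O:1 H:1
Element totals:
  C: 6
  H: 9
  Br: 1
  O: 1
Molecular formula: C6H9BrO.
  M = 6(12.011) + 9(1.008) + 79.904 + 15.999
    = 72.066 + 9.072 + 79.904 + 15.999 = 177.041

177.04 g/mol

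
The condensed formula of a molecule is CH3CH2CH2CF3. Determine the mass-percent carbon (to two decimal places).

42.86%

Element totals:
  C: 4
  H: 7
  F: 3
Molecular formula: C4H7F3.
Molar mass = 112.094 g/mol.
Mass from C: 4 × 12.011 = 48.044 g/mol.
%C = 48.044 / 112.094 × 100 = 42.86%.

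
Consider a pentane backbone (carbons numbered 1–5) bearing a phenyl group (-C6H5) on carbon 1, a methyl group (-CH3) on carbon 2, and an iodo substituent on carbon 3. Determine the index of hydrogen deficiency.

4

Atom tally by fragment:
  C6H5CH2 → C:7 H:7
  CH(CH3) → C:2 H:4
  CH(I) → C:1 H:1 I:1
  CH2 → C:1 H:2
  CH3 → C:1 H:3
Element totals:
  C: 12
  H: 17
  I: 1
Molecular formula: C12H17I.
DoU = (2C + 2 + N − H − X) / 2 = (2·12 + 2 + 0 − 17 − 1) / 2 = 4.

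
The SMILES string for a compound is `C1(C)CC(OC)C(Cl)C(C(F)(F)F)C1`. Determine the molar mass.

230.65 g/mol

Atom tally by fragment:
  cyclohexane ring core → C:6 H:12
  (− 4 ring H displaced by substituents)
  + CH3 → C:1 H:3
  + OCH3 → C:1 H:3 O:1
  + Cl → Cl:1
  + CF3 → C:1 F:3
Element totals:
  C: 9
  H: 14
  Cl: 1
  F: 3
  O: 1
Molecular formula: C9H14ClF3O.
  M = 9(12.011) + 14(1.008) + 35.45 + 3(18.998) + 15.999
    = 108.099 + 14.112 + 35.450 + 56.994 + 15.999 = 230.654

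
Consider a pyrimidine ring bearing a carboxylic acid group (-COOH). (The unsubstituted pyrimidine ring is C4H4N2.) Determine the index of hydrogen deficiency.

Atom tally by fragment:
  pyrimidine ring core → C:4 H:4 N:2
  (− 1 ring H displaced by substituents)
  + COOH → C:1 H:1 O:2
Element totals:
  C: 5
  H: 4
  N: 2
  O: 2
Molecular formula: C5H4N2O2.
DoU = (2C + 2 + N − H − X) / 2 = (2·5 + 2 + 2 − 4 − 0) / 2 = 5.

5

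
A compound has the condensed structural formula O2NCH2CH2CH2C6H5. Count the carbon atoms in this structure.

Element totals:
  C: 9
  H: 11
  N: 1
  O: 2

9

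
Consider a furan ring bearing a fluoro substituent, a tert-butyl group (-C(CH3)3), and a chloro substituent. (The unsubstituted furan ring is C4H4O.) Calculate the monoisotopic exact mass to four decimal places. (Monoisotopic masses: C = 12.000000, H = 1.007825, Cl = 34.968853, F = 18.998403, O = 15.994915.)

Atom tally by fragment:
  furan ring core → C:4 H:4 O:1
  (− 3 ring H displaced by substituents)
  + F → F:1
  + C(CH3)3 → C:4 H:9
  + Cl → Cl:1
Element totals:
  C: 8
  H: 10
  Cl: 1
  F: 1
  O: 1
Molecular formula: C8H10ClFO.
  M = 8(12.0) + 10(1.007825) + 34.968853 + 18.998403 + 15.994915
    = 96.000000 + 10.078250 + 34.968853 + 18.998403 + 15.994915 = 176.040421

176.0404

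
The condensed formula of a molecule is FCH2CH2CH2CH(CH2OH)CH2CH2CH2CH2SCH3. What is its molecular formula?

C10H21FOS

Element totals:
  C: 10
  H: 21
  F: 1
  O: 1
  S: 1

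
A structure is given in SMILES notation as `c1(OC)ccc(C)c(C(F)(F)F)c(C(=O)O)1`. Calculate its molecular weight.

234.17 g/mol

Atom tally by fragment:
  benzene ring core → C:6 H:6
  (− 4 ring H displaced by substituents)
  + OCH3 → C:1 H:3 O:1
  + CH3 → C:1 H:3
  + CF3 → C:1 F:3
  + COOH → C:1 H:1 O:2
Element totals:
  C: 10
  H: 9
  F: 3
  O: 3
Molecular formula: C10H9F3O3.
  M = 10(12.011) + 9(1.008) + 3(18.998) + 3(15.999)
    = 120.110 + 9.072 + 56.994 + 47.997 = 234.173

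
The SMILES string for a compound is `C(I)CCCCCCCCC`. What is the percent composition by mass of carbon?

Atom tally by fragment:
  ICH2 → C:1 H:2 I:1
  CH2 → C:1 H:2
  CH2 → C:1 H:2
  CH2 → C:1 H:2
  CH2 → C:1 H:2
  CH2 → C:1 H:2
  CH2 → C:1 H:2
  CH2 → C:1 H:2
  CH2 → C:1 H:2
  CH3 → C:1 H:3
Element totals:
  C: 10
  H: 21
  I: 1
Molecular formula: C10H21I.
Molar mass = 268.182 g/mol.
Mass from C: 10 × 12.011 = 120.110 g/mol.
%C = 120.110 / 268.182 × 100 = 44.79%.

44.79%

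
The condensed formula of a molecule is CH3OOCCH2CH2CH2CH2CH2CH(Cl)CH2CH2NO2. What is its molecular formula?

C10H18ClNO4

Element totals:
  C: 10
  H: 18
  Cl: 1
  N: 1
  O: 4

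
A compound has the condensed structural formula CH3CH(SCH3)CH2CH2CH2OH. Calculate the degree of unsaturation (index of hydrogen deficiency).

0

Atom tally by fragment:
  CH3 → C:1 H:3
  CH(SCH3) → C:2 H:4 S:1
  CH2 → C:1 H:2
  CH2CH2OH → C:2 H:5 O:1
Element totals:
  C: 6
  H: 14
  O: 1
  S: 1
Molecular formula: C6H14OS.
DoU = (2C + 2 + N − H − X) / 2 = (2·6 + 2 + 0 − 14 − 0) / 2 = 0.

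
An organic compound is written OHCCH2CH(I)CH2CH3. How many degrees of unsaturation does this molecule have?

1

Atom tally by fragment:
  OHCCH2 → C:2 H:3 O:1
  CH(I) → C:1 H:1 I:1
  CH2 → C:1 H:2
  CH3 → C:1 H:3
Element totals:
  C: 5
  H: 9
  I: 1
  O: 1
Molecular formula: C5H9IO.
DoU = (2C + 2 + N − H − X) / 2 = (2·5 + 2 + 0 − 9 − 1) / 2 = 1.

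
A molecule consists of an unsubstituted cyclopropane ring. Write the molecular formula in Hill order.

Atom tally by fragment:
  cyclopropane ring core → C:3 H:6
Element totals:
  C: 3
  H: 6

C3H6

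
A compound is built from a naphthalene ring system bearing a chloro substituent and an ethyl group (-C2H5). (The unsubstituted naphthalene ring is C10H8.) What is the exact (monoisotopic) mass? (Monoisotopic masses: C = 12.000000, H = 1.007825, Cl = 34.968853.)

Atom tally by fragment:
  naphthalene ring system core → C:10 H:8
  (− 2 ring H displaced by substituents)
  + Cl → Cl:1
  + C2H5 → C:2 H:5
Element totals:
  C: 12
  H: 11
  Cl: 1
Molecular formula: C12H11Cl.
  M = 12(12.0) + 11(1.007825) + 34.968853
    = 144.000000 + 11.086075 + 34.968853 = 190.054928

190.0549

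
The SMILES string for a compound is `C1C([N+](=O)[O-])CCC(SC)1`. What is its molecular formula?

Atom tally by fragment:
  cyclopentane ring core → C:5 H:10
  (− 2 ring H displaced by substituents)
  + NO2 → N:1 O:2
  + SCH3 → C:1 H:3 S:1
Element totals:
  C: 6
  H: 11
  N: 1
  O: 2
  S: 1

C6H11NO2S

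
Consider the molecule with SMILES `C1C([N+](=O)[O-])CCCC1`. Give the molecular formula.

C6H11NO2

Atom tally by fragment:
  cyclohexane ring core → C:6 H:12
  (− 1 ring H displaced by substituents)
  + NO2 → N:1 O:2
Element totals:
  C: 6
  H: 11
  N: 1
  O: 2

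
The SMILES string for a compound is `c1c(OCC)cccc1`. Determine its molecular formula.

C8H10O

Atom tally by fragment:
  benzene ring core → C:6 H:6
  (− 1 ring H displaced by substituents)
  + OC2H5 → C:2 H:5 O:1
Element totals:
  C: 8
  H: 10
  O: 1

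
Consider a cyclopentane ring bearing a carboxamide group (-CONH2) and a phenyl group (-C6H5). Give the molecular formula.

C12H15NO

Atom tally by fragment:
  cyclopentane ring core → C:5 H:10
  (− 2 ring H displaced by substituents)
  + CONH2 → C:1 H:2 O:1 N:1
  + C6H5 → C:6 H:5
Element totals:
  C: 12
  H: 15
  N: 1
  O: 1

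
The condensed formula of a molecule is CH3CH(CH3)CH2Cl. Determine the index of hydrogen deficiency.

Element totals:
  C: 4
  H: 9
  Cl: 1
Molecular formula: C4H9Cl.
DoU = (2C + 2 + N − H − X) / 2 = (2·4 + 2 + 0 − 9 − 1) / 2 = 0.

0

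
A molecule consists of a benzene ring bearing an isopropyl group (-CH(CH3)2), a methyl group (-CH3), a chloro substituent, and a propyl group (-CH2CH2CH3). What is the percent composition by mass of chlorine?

16.82%

Atom tally by fragment:
  benzene ring core → C:6 H:6
  (− 4 ring H displaced by substituents)
  + CH(CH3)2 → C:3 H:7
  + CH3 → C:1 H:3
  + Cl → Cl:1
  + CH2CH2CH3 → C:3 H:7
Element totals:
  C: 13
  H: 19
  Cl: 1
Molecular formula: C13H19Cl.
Molar mass = 210.745 g/mol.
Mass from Cl: 1 × 35.45 = 35.450 g/mol.
%Cl = 35.450 / 210.745 × 100 = 16.82%.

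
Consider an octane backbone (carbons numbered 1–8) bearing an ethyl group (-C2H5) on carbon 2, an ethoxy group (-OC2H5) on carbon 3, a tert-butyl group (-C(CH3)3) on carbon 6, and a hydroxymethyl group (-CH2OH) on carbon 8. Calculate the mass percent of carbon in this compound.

74.94%

Atom tally by fragment:
  CH3 → C:1 H:3
  CH(C2H5) → C:3 H:6
  CH(OC2H5) → C:3 H:6 O:1
  CH2 → C:1 H:2
  CH2 → C:1 H:2
  CH(C(CH3)3) → C:5 H:10
  CH2 → C:1 H:2
  CH2CH2OH → C:2 H:5 O:1
Element totals:
  C: 17
  H: 36
  O: 2
Molecular formula: C17H36O2.
Molar mass = 272.473 g/mol.
Mass from C: 17 × 12.011 = 204.187 g/mol.
%C = 204.187 / 272.473 × 100 = 74.94%.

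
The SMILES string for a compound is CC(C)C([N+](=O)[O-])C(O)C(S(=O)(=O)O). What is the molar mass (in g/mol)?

Atom tally by fragment:
  CH3 → C:1 H:3
  CH(CH3) → C:2 H:4
  CH(NO2) → C:1 H:1 N:1 O:2
  CH(OH) → C:1 H:2 O:1
  CH2SO3H → C:1 H:3 S:1 O:3
Element totals:
  C: 6
  H: 13
  N: 1
  O: 6
  S: 1
Molecular formula: C6H13NO6S.
  M = 6(12.011) + 13(1.008) + 14.007 + 6(15.999) + 32.06
    = 72.066 + 13.104 + 14.007 + 95.994 + 32.060 = 227.231

227.23 g/mol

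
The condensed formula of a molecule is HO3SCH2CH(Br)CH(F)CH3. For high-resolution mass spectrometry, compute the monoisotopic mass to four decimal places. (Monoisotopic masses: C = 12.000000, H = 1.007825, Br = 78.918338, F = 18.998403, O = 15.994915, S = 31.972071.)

Element totals:
  C: 4
  H: 8
  Br: 1
  F: 1
  O: 3
  S: 1
Molecular formula: C4H8BrFO3S.
  M = 4(12.0) + 8(1.007825) + 78.918338 + 18.998403 + 3(15.994915) + 31.972071
    = 48.000000 + 8.062600 + 78.918338 + 18.998403 + 47.984745 + 31.972071 = 233.936157

233.9362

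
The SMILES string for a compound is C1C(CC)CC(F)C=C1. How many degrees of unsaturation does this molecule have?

2

Atom tally by fragment:
  cyclohexene ring core → C:6 H:10
  (− 2 ring H displaced by substituents)
  + C2H5 → C:2 H:5
  + F → F:1
Element totals:
  C: 8
  H: 13
  F: 1
Molecular formula: C8H13F.
DoU = (2C + 2 + N − H − X) / 2 = (2·8 + 2 + 0 − 13 − 1) / 2 = 2.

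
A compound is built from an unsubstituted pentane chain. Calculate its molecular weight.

Atom tally by fragment:
  CH3 → C:1 H:3
  CH2 → C:1 H:2
  CH2 → C:1 H:2
  CH2 → C:1 H:2
  CH3 → C:1 H:3
Element totals:
  C: 5
  H: 12
Molecular formula: C5H12.
  M = 5(12.011) + 12(1.008)
    = 60.055 + 12.096 = 72.151

72.15 g/mol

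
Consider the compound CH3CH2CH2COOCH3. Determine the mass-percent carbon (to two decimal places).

58.80%

Atom tally by fragment:
  CH3 → C:1 H:3
  CH2 → C:1 H:2
  CH2COOCH3 → C:3 H:5 O:2
Element totals:
  C: 5
  H: 10
  O: 2
Molecular formula: C5H10O2.
Molar mass = 102.133 g/mol.
Mass from C: 5 × 12.011 = 60.055 g/mol.
%C = 60.055 / 102.133 × 100 = 58.80%.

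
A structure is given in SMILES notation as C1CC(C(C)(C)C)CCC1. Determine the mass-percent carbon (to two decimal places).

Atom tally by fragment:
  cyclohexane ring core → C:6 H:12
  (− 1 ring H displaced by substituents)
  + C(CH3)3 → C:4 H:9
Element totals:
  C: 10
  H: 20
Molecular formula: C10H20.
Molar mass = 140.270 g/mol.
Mass from C: 10 × 12.011 = 120.110 g/mol.
%C = 120.110 / 140.270 × 100 = 85.63%.

85.63%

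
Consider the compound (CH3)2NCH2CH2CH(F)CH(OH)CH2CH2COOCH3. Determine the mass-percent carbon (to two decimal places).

Atom tally by fragment:
  (CH3)2NCH2 → C:3 H:8 N:1
  CH2 → C:1 H:2
  CH(F) → C:1 H:1 F:1
  CH(OH) → C:1 H:2 O:1
  CH2 → C:1 H:2
  CH2COOCH3 → C:3 H:5 O:2
Element totals:
  C: 10
  H: 20
  F: 1
  N: 1
  O: 3
Molecular formula: C10H20FNO3.
Molar mass = 221.272 g/mol.
Mass from C: 10 × 12.011 = 120.110 g/mol.
%C = 120.110 / 221.272 × 100 = 54.28%.

54.28%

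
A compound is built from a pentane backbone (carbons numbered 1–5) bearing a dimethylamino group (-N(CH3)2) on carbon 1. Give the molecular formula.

C7H17N

Atom tally by fragment:
  (CH3)2NCH2 → C:3 H:8 N:1
  CH2 → C:1 H:2
  CH2 → C:1 H:2
  CH2 → C:1 H:2
  CH3 → C:1 H:3
Element totals:
  C: 7
  H: 17
  N: 1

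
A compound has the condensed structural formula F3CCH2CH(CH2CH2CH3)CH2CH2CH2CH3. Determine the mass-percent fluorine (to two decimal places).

Element totals:
  C: 10
  H: 19
  F: 3
Molecular formula: C10H19F3.
Molar mass = 196.256 g/mol.
Mass from F: 3 × 18.998 = 56.994 g/mol.
%F = 56.994 / 196.256 × 100 = 29.04%.

29.04%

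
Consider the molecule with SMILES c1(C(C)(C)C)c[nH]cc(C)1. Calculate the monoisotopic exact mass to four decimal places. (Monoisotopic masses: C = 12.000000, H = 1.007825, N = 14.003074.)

Atom tally by fragment:
  pyrrole ring core → C:4 H:5 N:1
  (− 2 ring H displaced by substituents)
  + C(CH3)3 → C:4 H:9
  + CH3 → C:1 H:3
Element totals:
  C: 9
  H: 15
  N: 1
Molecular formula: C9H15N.
  M = 9(12.0) + 15(1.007825) + 14.003074
    = 108.000000 + 15.117375 + 14.003074 = 137.120449

137.1204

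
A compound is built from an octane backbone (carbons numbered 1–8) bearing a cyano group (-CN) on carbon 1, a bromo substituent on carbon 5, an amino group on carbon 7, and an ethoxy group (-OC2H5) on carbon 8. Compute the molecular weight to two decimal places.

Atom tally by fragment:
  NCCH2 → C:2 H:2 N:1
  CH2 → C:1 H:2
  CH2 → C:1 H:2
  CH2 → C:1 H:2
  CH(Br) → C:1 H:1 Br:1
  CH2 → C:1 H:2
  CH(NH2) → C:1 H:3 N:1
  CH2OC2H5 → C:3 H:7 O:1
Element totals:
  C: 11
  H: 21
  Br: 1
  N: 2
  O: 1
Molecular formula: C11H21BrN2O.
  M = 11(12.011) + 21(1.008) + 79.904 + 2(14.007) + 15.999
    = 132.121 + 21.168 + 79.904 + 28.014 + 15.999 = 277.206

277.21 g/mol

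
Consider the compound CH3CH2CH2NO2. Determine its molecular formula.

C3H7NO2

Atom tally by fragment:
  CH3 → C:1 H:3
  CH2 → C:1 H:2
  CH2NO2 → C:1 H:2 N:1 O:2
Element totals:
  C: 3
  H: 7
  N: 1
  O: 2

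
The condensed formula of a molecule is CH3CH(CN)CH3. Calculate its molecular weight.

69.11 g/mol

Atom tally by fragment:
  CH3 → C:1 H:3
  CH(CN) → C:2 H:1 N:1
  CH3 → C:1 H:3
Element totals:
  C: 4
  H: 7
  N: 1
Molecular formula: C4H7N.
  M = 4(12.011) + 7(1.008) + 14.007
    = 48.044 + 7.056 + 14.007 = 69.107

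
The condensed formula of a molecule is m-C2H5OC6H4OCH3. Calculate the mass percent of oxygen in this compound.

Atom tally by fragment:
  benzene ring core → C:6 H:6
  (− 2 ring H displaced by substituents)
  + OC2H5 → C:2 H:5 O:1
  + OCH3 → C:1 H:3 O:1
Element totals:
  C: 9
  H: 12
  O: 2
Molecular formula: C9H12O2.
Molar mass = 152.193 g/mol.
Mass from O: 2 × 15.999 = 31.998 g/mol.
%O = 31.998 / 152.193 × 100 = 21.02%.

21.02%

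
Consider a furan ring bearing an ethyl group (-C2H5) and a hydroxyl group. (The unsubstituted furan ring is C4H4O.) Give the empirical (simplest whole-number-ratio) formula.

C3H4O

Atom tally by fragment:
  furan ring core → C:4 H:4 O:1
  (− 2 ring H displaced by substituents)
  + C2H5 → C:2 H:5
  + OH → O:1 H:1
Element totals:
  C: 6
  H: 8
  O: 2
Molecular formula: C6H8O2.
gcd of subscripts = 2; dividing each by 2:
  C: 6/2 = 3
  H: 8/2 = 4
  O: 2/2 = 1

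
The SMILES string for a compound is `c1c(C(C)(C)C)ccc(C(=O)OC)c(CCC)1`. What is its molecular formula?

Atom tally by fragment:
  benzene ring core → C:6 H:6
  (− 3 ring H displaced by substituents)
  + C(CH3)3 → C:4 H:9
  + COOCH3 → C:2 H:3 O:2
  + CH2CH2CH3 → C:3 H:7
Element totals:
  C: 15
  H: 22
  O: 2

C15H22O2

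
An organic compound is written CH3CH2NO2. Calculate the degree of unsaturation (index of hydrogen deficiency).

1

Atom tally by fragment:
  CH3 → C:1 H:3
  CH2NO2 → C:1 H:2 N:1 O:2
Element totals:
  C: 2
  H: 5
  N: 1
  O: 2
Molecular formula: C2H5NO2.
DoU = (2C + 2 + N − H − X) / 2 = (2·2 + 2 + 1 − 5 − 0) / 2 = 1.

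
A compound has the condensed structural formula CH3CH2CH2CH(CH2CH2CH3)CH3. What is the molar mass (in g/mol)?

Atom tally by fragment:
  CH3 → C:1 H:3
  CH2 → C:1 H:2
  CH2 → C:1 H:2
  CH(CH2CH2CH3) → C:4 H:8
  CH3 → C:1 H:3
Element totals:
  C: 8
  H: 18
Molecular formula: C8H18.
  M = 8(12.011) + 18(1.008)
    = 96.088 + 18.144 = 114.232

114.23 g/mol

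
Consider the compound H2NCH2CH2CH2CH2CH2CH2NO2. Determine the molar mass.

146.19 g/mol

Element totals:
  C: 6
  H: 14
  N: 2
  O: 2
Molecular formula: C6H14N2O2.
  M = 6(12.011) + 14(1.008) + 2(14.007) + 2(15.999)
    = 72.066 + 14.112 + 28.014 + 31.998 = 146.190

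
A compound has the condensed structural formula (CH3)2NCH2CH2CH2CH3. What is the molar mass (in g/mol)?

Atom tally by fragment:
  (CH3)2NCH2 → C:3 H:8 N:1
  CH2 → C:1 H:2
  CH2 → C:1 H:2
  CH3 → C:1 H:3
Element totals:
  C: 6
  H: 15
  N: 1
Molecular formula: C6H15N.
  M = 6(12.011) + 15(1.008) + 14.007
    = 72.066 + 15.120 + 14.007 = 101.193

101.19 g/mol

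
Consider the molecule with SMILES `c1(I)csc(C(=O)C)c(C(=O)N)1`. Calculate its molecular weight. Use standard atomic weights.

295.09 g/mol

Atom tally by fragment:
  thiophene ring core → C:4 H:4 S:1
  (− 3 ring H displaced by substituents)
  + I → I:1
  + COCH3 → C:2 H:3 O:1
  + CONH2 → C:1 H:2 O:1 N:1
Element totals:
  C: 7
  H: 6
  I: 1
  N: 1
  O: 2
  S: 1
Molecular formula: C7H6INO2S.
  M = 7(12.011) + 6(1.008) + 126.904 + 14.007 + 2(15.999) + 32.06
    = 84.077 + 6.048 + 126.904 + 14.007 + 31.998 + 32.060 = 295.094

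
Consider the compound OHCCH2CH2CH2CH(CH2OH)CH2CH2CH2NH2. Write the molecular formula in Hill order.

Atom tally by fragment:
  OHCCH2 → C:2 H:3 O:1
  CH2 → C:1 H:2
  CH2 → C:1 H:2
  CH(CH2OH) → C:2 H:4 O:1
  CH2 → C:1 H:2
  CH2 → C:1 H:2
  CH2NH2 → C:1 H:4 N:1
Element totals:
  C: 9
  H: 19
  N: 1
  O: 2

C9H19NO2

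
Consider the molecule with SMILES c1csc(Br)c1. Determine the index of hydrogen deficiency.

3

Atom tally by fragment:
  thiophene ring core → C:4 H:4 S:1
  (− 1 ring H displaced by substituents)
  + Br → Br:1
Element totals:
  C: 4
  H: 3
  Br: 1
  S: 1
Molecular formula: C4H3BrS.
DoU = (2C + 2 + N − H − X) / 2 = (2·4 + 2 + 0 − 3 − 1) / 2 = 3.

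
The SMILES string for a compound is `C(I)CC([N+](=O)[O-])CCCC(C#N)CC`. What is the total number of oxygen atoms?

Atom tally by fragment:
  ICH2 → C:1 H:2 I:1
  CH2 → C:1 H:2
  CH(NO2) → C:1 H:1 N:1 O:2
  CH2 → C:1 H:2
  CH2 → C:1 H:2
  CH2 → C:1 H:2
  CH(CN) → C:2 H:1 N:1
  CH2 → C:1 H:2
  CH3 → C:1 H:3
Element totals:
  C: 10
  H: 17
  I: 1
  N: 2
  O: 2

2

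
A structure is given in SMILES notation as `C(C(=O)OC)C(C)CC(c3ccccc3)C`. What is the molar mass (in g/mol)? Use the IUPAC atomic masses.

Atom tally by fragment:
  CH3OOCCH2 → C:3 H:5 O:2
  CH(CH3) → C:2 H:4
  CH2 → C:1 H:2
  CH(C6H5) → C:7 H:6
  CH3 → C:1 H:3
Element totals:
  C: 14
  H: 20
  O: 2
Molecular formula: C14H20O2.
  M = 14(12.011) + 20(1.008) + 2(15.999)
    = 168.154 + 20.160 + 31.998 = 220.312

220.31 g/mol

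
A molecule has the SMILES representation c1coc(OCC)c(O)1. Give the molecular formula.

Atom tally by fragment:
  furan ring core → C:4 H:4 O:1
  (− 2 ring H displaced by substituents)
  + OC2H5 → C:2 H:5 O:1
  + OH → O:1 H:1
Element totals:
  C: 6
  H: 8
  O: 3

C6H8O3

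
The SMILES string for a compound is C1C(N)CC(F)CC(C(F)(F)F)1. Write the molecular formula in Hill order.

Atom tally by fragment:
  cyclohexane ring core → C:6 H:12
  (− 3 ring H displaced by substituents)
  + NH2 → N:1 H:2
  + F → F:1
  + CF3 → C:1 F:3
Element totals:
  C: 7
  H: 11
  F: 4
  N: 1

C7H11F4N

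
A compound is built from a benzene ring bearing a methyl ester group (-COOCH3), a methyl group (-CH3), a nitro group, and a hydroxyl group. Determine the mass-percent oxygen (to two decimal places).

37.88%

Atom tally by fragment:
  benzene ring core → C:6 H:6
  (− 4 ring H displaced by substituents)
  + COOCH3 → C:2 H:3 O:2
  + CH3 → C:1 H:3
  + NO2 → N:1 O:2
  + OH → O:1 H:1
Element totals:
  C: 9
  H: 9
  N: 1
  O: 5
Molecular formula: C9H9NO5.
Molar mass = 211.173 g/mol.
Mass from O: 5 × 15.999 = 79.995 g/mol.
%O = 79.995 / 211.173 × 100 = 37.88%.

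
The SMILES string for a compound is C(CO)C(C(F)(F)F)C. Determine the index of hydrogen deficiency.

Atom tally by fragment:
  HOCH2CH2 → C:2 H:5 O:1
  CH(CF3) → C:2 H:1 F:3
  CH3 → C:1 H:3
Element totals:
  C: 5
  H: 9
  F: 3
  O: 1
Molecular formula: C5H9F3O.
DoU = (2C + 2 + N − H − X) / 2 = (2·5 + 2 + 0 − 9 − 3) / 2 = 0.

0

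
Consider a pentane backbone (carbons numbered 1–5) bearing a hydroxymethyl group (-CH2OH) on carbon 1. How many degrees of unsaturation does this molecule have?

0

Atom tally by fragment:
  HOCH2CH2 → C:2 H:5 O:1
  CH2 → C:1 H:2
  CH2 → C:1 H:2
  CH2 → C:1 H:2
  CH3 → C:1 H:3
Element totals:
  C: 6
  H: 14
  O: 1
Molecular formula: C6H14O.
DoU = (2C + 2 + N − H − X) / 2 = (2·6 + 2 + 0 − 14 − 0) / 2 = 0.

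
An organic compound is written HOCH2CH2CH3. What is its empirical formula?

Element totals:
  C: 3
  H: 8
  O: 1
Molecular formula: C3H8O.
gcd of subscripts (3, 8, 1) = 1, so the empirical formula equals the molecular formula.

C3H8O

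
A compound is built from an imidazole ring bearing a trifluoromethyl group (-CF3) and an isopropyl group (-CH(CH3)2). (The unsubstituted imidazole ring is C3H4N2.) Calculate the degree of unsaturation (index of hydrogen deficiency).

3

Atom tally by fragment:
  imidazole ring core → C:3 H:4 N:2
  (− 2 ring H displaced by substituents)
  + CF3 → C:1 F:3
  + CH(CH3)2 → C:3 H:7
Element totals:
  C: 7
  H: 9
  F: 3
  N: 2
Molecular formula: C7H9F3N2.
DoU = (2C + 2 + N − H − X) / 2 = (2·7 + 2 + 2 − 9 − 3) / 2 = 3.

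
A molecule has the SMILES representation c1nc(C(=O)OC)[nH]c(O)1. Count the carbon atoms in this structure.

Atom tally by fragment:
  imidazole ring core → C:3 H:4 N:2
  (− 2 ring H displaced by substituents)
  + COOCH3 → C:2 H:3 O:2
  + OH → O:1 H:1
Element totals:
  C: 5
  H: 6
  N: 2
  O: 3

5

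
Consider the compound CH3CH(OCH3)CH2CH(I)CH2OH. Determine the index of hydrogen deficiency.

Element totals:
  C: 6
  H: 13
  I: 1
  O: 2
Molecular formula: C6H13IO2.
DoU = (2C + 2 + N − H − X) / 2 = (2·6 + 2 + 0 − 13 − 1) / 2 = 0.

0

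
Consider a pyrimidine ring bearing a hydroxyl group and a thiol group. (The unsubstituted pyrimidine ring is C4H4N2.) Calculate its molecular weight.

128.15 g/mol

Atom tally by fragment:
  pyrimidine ring core → C:4 H:4 N:2
  (− 2 ring H displaced by substituents)
  + OH → O:1 H:1
  + SH → S:1 H:1
Element totals:
  C: 4
  H: 4
  N: 2
  O: 1
  S: 1
Molecular formula: C4H4N2OS.
  M = 4(12.011) + 4(1.008) + 2(14.007) + 15.999 + 32.06
    = 48.044 + 4.032 + 28.014 + 15.999 + 32.060 = 128.149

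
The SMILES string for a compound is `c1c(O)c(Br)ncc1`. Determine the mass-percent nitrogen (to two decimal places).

Atom tally by fragment:
  pyridine ring core → C:5 H:5 N:1
  (− 2 ring H displaced by substituents)
  + OH → O:1 H:1
  + Br → Br:1
Element totals:
  C: 5
  H: 4
  Br: 1
  N: 1
  O: 1
Molecular formula: C5H4BrNO.
Molar mass = 173.997 g/mol.
Mass from N: 1 × 14.007 = 14.007 g/mol.
%N = 14.007 / 173.997 × 100 = 8.05%.

8.05%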